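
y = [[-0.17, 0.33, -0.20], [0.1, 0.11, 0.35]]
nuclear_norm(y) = 0.79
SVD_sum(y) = [[-0.16, 0.16, -0.30], [0.12, -0.12, 0.22]] + [[-0.01, 0.17, 0.1], [-0.02, 0.23, 0.13]]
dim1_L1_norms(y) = [0.7, 0.56]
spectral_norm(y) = 0.46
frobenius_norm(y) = 0.57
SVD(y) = [[-0.81,0.59],[0.59,0.81]] @ diag([0.46319367795039806, 0.3284076989152096]) @ [[0.42,  -0.44,  0.79],[-0.06,  0.86,  0.51]]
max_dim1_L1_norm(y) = 0.7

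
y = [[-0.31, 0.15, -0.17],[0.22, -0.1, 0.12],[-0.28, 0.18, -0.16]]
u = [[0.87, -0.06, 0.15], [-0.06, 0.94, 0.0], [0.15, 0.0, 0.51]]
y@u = [[-0.3, 0.16, -0.13], [0.22, -0.11, 0.09], [-0.28, 0.19, -0.12]]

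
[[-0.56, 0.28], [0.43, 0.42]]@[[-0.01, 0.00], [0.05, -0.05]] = [[0.02, -0.01],[0.02, -0.02]]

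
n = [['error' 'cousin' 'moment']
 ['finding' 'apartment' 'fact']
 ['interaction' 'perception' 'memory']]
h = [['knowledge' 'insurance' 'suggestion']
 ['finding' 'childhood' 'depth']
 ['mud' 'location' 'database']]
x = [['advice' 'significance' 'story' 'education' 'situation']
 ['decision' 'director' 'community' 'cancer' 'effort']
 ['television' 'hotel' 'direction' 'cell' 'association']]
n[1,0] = 'finding'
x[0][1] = 'significance'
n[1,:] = ['finding', 'apartment', 'fact']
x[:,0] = ['advice', 'decision', 'television']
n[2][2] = 'memory'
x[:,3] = ['education', 'cancer', 'cell']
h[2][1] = 'location'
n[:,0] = ['error', 'finding', 'interaction']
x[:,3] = ['education', 'cancer', 'cell']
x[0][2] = 'story'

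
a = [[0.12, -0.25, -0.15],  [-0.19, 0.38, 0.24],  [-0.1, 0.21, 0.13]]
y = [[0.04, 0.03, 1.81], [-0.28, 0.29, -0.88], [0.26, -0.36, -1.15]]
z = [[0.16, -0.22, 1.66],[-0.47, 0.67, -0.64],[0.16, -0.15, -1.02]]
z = y + a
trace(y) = -0.82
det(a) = -0.00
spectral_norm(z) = 2.09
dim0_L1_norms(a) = [0.41, 0.84, 0.52]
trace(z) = -0.19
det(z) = -0.06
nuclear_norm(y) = 2.92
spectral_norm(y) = 2.32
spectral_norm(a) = 0.64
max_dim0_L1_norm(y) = 3.84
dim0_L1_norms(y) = [0.58, 0.68, 3.84]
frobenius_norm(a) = 0.64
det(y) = 0.00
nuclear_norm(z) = 2.92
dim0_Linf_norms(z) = [0.47, 0.67, 1.66]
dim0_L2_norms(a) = [0.25, 0.5, 0.31]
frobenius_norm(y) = 2.39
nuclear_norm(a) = 0.65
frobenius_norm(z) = 2.24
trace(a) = 0.63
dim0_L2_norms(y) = [0.38, 0.46, 2.32]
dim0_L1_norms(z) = [0.79, 1.04, 3.32]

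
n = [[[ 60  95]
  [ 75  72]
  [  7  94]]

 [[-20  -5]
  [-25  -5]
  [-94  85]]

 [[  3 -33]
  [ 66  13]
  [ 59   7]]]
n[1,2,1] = 85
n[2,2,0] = 59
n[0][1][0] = 75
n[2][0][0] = 3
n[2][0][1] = -33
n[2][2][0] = 59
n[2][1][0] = 66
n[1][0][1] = -5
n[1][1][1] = -5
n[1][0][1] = -5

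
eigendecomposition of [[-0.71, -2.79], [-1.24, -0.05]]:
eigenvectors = [[-0.87, 0.78], [-0.49, -0.62]]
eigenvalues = [-2.27, 1.51]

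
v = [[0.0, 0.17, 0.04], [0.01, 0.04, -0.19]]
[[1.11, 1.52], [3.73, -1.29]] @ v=[[0.02, 0.25, -0.24], [-0.01, 0.58, 0.39]]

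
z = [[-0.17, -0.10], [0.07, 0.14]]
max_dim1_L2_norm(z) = 0.2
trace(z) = -0.03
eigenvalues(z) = [-0.15, 0.12]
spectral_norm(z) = 0.24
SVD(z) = [[-0.8, 0.61], [0.61, 0.8]] @ diag([0.24203749753213472, 0.06941073251581405]) @ [[0.73, 0.68], [-0.68, 0.73]]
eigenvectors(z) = [[-0.97, 0.33], [0.24, -0.94]]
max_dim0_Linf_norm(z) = 0.17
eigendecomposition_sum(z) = [[-0.16, -0.06], [0.04, 0.01]] + [[-0.01,-0.04], [0.03,0.13]]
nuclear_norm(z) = 0.31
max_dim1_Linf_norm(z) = 0.17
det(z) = -0.02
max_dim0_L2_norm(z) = 0.18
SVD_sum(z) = [[-0.14, -0.13], [0.11, 0.10]] + [[-0.03, 0.03], [-0.04, 0.04]]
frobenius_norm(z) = 0.25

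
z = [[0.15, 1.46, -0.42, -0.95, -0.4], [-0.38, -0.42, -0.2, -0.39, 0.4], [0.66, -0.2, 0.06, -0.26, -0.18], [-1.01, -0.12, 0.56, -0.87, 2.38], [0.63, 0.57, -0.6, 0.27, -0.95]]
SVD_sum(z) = [[0.24, 0.12, -0.14, 0.14, -0.48], [-0.25, -0.13, 0.15, -0.14, 0.51], [0.12, 0.06, -0.07, 0.07, -0.25], [-1.12, -0.58, 0.66, -0.63, 2.25], [0.56, 0.29, -0.33, 0.32, -1.12]] + [[-0.05, 1.37, -0.32, -1.03, 0.13], [0.0, -0.02, 0.0, 0.01, -0.00], [0.0, -0.04, 0.01, 0.03, -0.0], [-0.01, 0.41, -0.10, -0.31, 0.04], [-0.01, 0.24, -0.06, -0.18, 0.02]] + [[0.01, -0.01, 0.0, -0.01, 0.00], [0.08, -0.04, 0.01, -0.06, 0.01], [0.5, -0.26, 0.08, -0.39, 0.04], [0.02, -0.01, 0.00, -0.02, 0.0], [-0.03, 0.02, -0.01, 0.03, -0.0]] + [[-0.02, -0.02, -0.03, -0.02, -0.01], [-0.22, -0.23, -0.34, -0.21, -0.13], [0.03, 0.03, 0.05, 0.03, 0.02], [0.05, 0.05, 0.08, 0.05, 0.03], [0.0, 0.0, 0.00, 0.0, 0.00]] + [[-0.03, -0.01, 0.06, -0.03, -0.05], [0.02, 0.00, -0.03, 0.01, 0.02], [0.00, 0.0, -0.01, 0.00, 0.01], [0.05, 0.01, -0.09, 0.04, 0.06], [0.11, 0.02, -0.21, 0.10, 0.15]]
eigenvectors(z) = [[(-0.09+0j), 0.34+0.00j, 0.74+0.00j, (0.74-0j), -0.14+0.00j], [(-0.33+0j), -0.61+0.00j, 0.08+0.18j, (0.08-0.18j), (0.19+0j)], [(-0.07+0j), -0.49+0.00j, (0.09-0.45j), (0.09+0.45j), (-0.74+0j)], [-0.85+0.00j, (-0.47+0j), (-0.09-0.25j), (-0.09+0.25j), 0.49+0.00j], [(0.39+0j), (0.22+0j), (0.36-0.03j), (0.36+0.03j), 0.41+0.00j]]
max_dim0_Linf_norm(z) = 2.38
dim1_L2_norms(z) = [1.84, 0.82, 0.76, 2.79, 1.43]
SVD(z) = [[-0.18, -0.94, 0.03, 0.08, 0.26], [0.19, 0.01, 0.16, 0.96, -0.12], [-0.09, 0.03, 0.98, -0.14, -0.03], [0.86, -0.28, 0.05, -0.22, -0.36], [-0.43, -0.17, -0.07, -0.01, -0.89]] @ diag([3.1840313375404876, 1.848677829373433, 0.7043445451302923, 0.5505131810207712, 0.3418606792406237]) @ [[-0.41, -0.21, 0.24, -0.23, 0.82], [0.03, -0.78, 0.18, 0.59, -0.08], [0.72, -0.38, 0.12, -0.57, 0.06], [-0.42, -0.44, -0.64, -0.40, -0.25], [-0.37, -0.06, 0.70, -0.34, -0.5]]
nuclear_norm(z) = 6.63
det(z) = 0.78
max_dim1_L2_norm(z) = 2.79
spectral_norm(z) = 3.18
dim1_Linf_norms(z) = [1.46, 0.42, 0.66, 2.38, 0.95]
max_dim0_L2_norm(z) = 2.63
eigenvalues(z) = [(-2.06+0j), (-0.81+0j), (0.17+0.94j), (0.17-0.94j), (0.51+0j)]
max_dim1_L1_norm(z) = 4.94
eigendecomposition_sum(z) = [[(-0.14-0j),0.04-0.00j,0.08+0.00j,-0.13-0.00j,0.23-0.00j], [(-0.49-0j),0.16-0.00j,(0.26+0j),-0.46-0.00j,0.79-0.00j], [(-0.11-0j),0.04-0.00j,0.06+0.00j,(-0.1-0j),0.18-0.00j], [-1.27-0.00j,(0.41-0j),(0.69+0j),(-1.2-0j),2.07-0.00j], [(0.58+0j),(-0.19+0j),-0.31-0.00j,0.55+0.00j,-0.94+0.00j]] + [[-0.14-0.00j, 0.35+0.00j, (0.16+0j), -0.06-0.00j, (0.16-0j)], [0.25+0.00j, -0.63-0.00j, (-0.29-0j), (0.11+0j), -0.28+0.00j], [(0.2+0j), (-0.5-0j), (-0.23-0j), 0.09+0.00j, -0.23+0.00j], [(0.19+0j), -0.49-0.00j, (-0.22-0j), (0.09+0j), (-0.22+0j)], [-0.09-0.00j, (0.22+0j), 0.10+0.00j, (-0.04-0j), 0.10-0.00j]] + [[0.20+0.31j, (0.54+0.12j), (-0.34+0.15j), -0.36+0.03j, -0.36+0.28j], [-0.05+0.08j, (0.03+0.14j), -0.07-0.07j, -0.04-0.08j, -0.10-0.06j], [0.21-0.08j, (0.14-0.31j), (0.05+0.22j), -0.02+0.22j, (0.13+0.25j)], [(0.08-0.11j), -0.02-0.20j, 0.09+0.10j, (0.06+0.12j), 0.14+0.09j], [(0.11+0.14j), 0.26+0.04j, -0.16+0.09j, (-0.17+0.03j), -0.16+0.15j]] + [[0.20-0.31j, 0.54-0.12j, (-0.34-0.15j), (-0.36-0.03j), -0.36-0.28j],  [-0.05-0.08j, 0.03-0.14j, -0.07+0.07j, (-0.04+0.08j), (-0.1+0.06j)],  [(0.21+0.08j), (0.14+0.31j), 0.05-0.22j, -0.02-0.22j, (0.13-0.25j)],  [(0.08+0.11j), -0.02+0.20j, 0.09-0.10j, 0.06-0.12j, 0.14-0.09j],  [0.11-0.14j, (0.26-0.04j), (-0.16-0.09j), (-0.17-0.03j), (-0.16-0.15j)]] + [[(0.03+0j), -0.00+0.00j, 0.02+0.00j, (-0.04+0j), -0.07+0.00j],[(-0.04-0j), -0j, -0.03-0.00j, 0.05-0.00j, 0.10-0.00j],[(0.14+0j), (-0.01+0j), 0.13+0.00j, -0.20+0.00j, (-0.38+0j)],[(-0.1-0j), 0.01-0.00j, (-0.09-0j), 0.13-0.00j, (0.25-0j)],[(-0.08-0j), (0.01-0j), -0.07-0.00j, (0.11-0j), (0.21-0j)]]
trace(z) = -2.03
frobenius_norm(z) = 3.80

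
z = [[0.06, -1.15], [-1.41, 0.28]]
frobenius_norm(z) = 1.84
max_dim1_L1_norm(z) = 1.69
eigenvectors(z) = [[-0.70, 0.64],  [-0.71, -0.77]]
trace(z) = 0.34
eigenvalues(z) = [-1.11, 1.45]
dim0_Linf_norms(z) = [1.41, 1.15]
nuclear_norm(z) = 2.57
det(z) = -1.60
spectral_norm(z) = 1.50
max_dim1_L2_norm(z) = 1.44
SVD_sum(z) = [[0.53, -0.29], [-1.2, 0.66]] + [[-0.47,-0.86], [-0.21,-0.38]]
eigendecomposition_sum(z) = [[-0.6, -0.50], [-0.61, -0.51]] + [[0.66, -0.65], [-0.80, 0.79]]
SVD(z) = [[-0.4, 0.91],  [0.91, 0.4]] @ diag([1.4987272134508154, 1.0707085222701618]) @ [[-0.88, 0.48],[-0.48, -0.88]]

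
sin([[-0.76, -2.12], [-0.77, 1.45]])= [[-0.65, -1.17], [-0.43, 0.57]]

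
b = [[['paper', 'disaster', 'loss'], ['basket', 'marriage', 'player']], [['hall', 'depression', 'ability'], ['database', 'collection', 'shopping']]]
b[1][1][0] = 'database'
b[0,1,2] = 'player'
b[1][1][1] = 'collection'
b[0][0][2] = 'loss'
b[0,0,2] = 'loss'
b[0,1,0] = 'basket'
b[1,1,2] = 'shopping'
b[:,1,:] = [['basket', 'marriage', 'player'], ['database', 'collection', 'shopping']]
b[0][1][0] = 'basket'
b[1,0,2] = 'ability'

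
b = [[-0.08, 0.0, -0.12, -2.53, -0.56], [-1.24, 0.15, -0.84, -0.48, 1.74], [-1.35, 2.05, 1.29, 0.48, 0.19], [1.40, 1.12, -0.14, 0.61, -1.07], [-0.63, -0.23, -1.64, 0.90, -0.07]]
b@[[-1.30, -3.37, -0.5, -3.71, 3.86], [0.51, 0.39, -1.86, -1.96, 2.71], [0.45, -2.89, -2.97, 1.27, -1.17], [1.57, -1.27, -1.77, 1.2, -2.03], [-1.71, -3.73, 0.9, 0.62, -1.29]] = [[-2.96, 5.92, 4.37, -3.24, 5.69], [-2.42, 0.78, 5.25, 3.74, -4.67], [3.81, 0.30, -7.65, 3.32, -2.38], [1.48, -0.66, -4.41, -7.5, 8.75], [1.5, 5.89, 3.96, 1.74, -2.87]]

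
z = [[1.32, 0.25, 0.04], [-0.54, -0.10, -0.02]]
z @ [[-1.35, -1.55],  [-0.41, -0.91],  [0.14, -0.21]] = [[-1.88, -2.28], [0.77, 0.93]]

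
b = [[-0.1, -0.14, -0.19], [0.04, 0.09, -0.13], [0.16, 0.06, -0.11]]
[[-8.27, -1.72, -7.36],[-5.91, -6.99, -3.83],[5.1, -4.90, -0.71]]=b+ [[-8.17,-1.58,-7.17],[-5.95,-7.08,-3.70],[4.94,-4.96,-0.6]]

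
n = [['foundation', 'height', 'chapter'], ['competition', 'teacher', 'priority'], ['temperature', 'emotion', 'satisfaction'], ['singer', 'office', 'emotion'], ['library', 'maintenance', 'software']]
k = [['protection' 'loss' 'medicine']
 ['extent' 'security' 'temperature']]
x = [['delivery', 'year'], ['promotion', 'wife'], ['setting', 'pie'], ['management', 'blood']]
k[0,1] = 'loss'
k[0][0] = 'protection'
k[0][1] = 'loss'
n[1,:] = ['competition', 'teacher', 'priority']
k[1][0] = 'extent'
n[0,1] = 'height'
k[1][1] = 'security'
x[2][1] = 'pie'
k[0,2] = 'medicine'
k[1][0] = 'extent'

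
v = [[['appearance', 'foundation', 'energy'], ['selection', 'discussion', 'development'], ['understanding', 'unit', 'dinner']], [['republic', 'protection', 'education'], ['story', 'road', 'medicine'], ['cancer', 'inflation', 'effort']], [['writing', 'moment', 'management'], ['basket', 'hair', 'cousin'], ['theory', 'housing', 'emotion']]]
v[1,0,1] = 'protection'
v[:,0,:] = [['appearance', 'foundation', 'energy'], ['republic', 'protection', 'education'], ['writing', 'moment', 'management']]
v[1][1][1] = 'road'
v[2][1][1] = 'hair'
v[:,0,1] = ['foundation', 'protection', 'moment']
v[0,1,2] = 'development'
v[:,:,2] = [['energy', 'development', 'dinner'], ['education', 'medicine', 'effort'], ['management', 'cousin', 'emotion']]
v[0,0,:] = ['appearance', 'foundation', 'energy']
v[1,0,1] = 'protection'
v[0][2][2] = 'dinner'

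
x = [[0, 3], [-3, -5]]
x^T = [[0, -3], [3, -5]]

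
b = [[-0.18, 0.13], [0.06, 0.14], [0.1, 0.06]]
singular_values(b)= [0.23, 0.18]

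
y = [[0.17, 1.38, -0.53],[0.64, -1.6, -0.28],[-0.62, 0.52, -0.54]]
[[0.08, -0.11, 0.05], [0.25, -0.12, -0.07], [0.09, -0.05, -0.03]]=y @ [[0.07, -0.08, 0.04],[-0.07, 0.01, 0.05],[-0.32, 0.2, 0.05]]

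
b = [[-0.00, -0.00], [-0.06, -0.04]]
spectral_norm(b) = 0.07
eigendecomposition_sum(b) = [[-0.0, -0.0], [-0.06, -0.04]] + [[-0.00, -0.0], [0.00, -0.00]]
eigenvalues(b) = [-0.04, -0.0]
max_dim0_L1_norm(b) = 0.06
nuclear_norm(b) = 0.07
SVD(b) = [[0.0, -1.0], [-1.0, 0.0]] @ diag([0.07211102550927978, 0.0]) @ [[0.83,  0.55], [-0.55,  0.83]]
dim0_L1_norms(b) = [0.06, 0.04]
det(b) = 0.00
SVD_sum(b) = [[0.0, 0.0], [-0.06, -0.04]] + [[0.00, -0.00], [0.00, 0.00]]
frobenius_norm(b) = 0.07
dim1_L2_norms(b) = [0.0, 0.07]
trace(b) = -0.04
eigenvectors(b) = [[0.00, 0.55], [1.00, -0.83]]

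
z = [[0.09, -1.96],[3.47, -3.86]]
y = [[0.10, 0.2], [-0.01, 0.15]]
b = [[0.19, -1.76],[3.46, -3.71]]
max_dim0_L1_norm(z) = 5.82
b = y + z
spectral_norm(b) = 5.28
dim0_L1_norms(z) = [3.56, 5.82]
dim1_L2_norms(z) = [1.96, 5.19]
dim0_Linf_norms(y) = [0.1, 0.2]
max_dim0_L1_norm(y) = 0.35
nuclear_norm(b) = 6.30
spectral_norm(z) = 5.42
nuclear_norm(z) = 6.61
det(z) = 6.45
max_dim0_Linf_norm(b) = 3.71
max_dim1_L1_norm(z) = 7.33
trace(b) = -3.52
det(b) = 5.38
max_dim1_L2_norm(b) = 5.07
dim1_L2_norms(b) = [1.77, 5.07]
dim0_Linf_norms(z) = [3.47, 3.86]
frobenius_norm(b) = 5.37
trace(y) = 0.25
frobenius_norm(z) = 5.55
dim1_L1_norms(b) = [1.95, 7.17]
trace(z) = -3.77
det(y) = 0.02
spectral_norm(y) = 0.26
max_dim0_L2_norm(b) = 4.11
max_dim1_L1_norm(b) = 7.17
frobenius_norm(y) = 0.27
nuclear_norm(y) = 0.33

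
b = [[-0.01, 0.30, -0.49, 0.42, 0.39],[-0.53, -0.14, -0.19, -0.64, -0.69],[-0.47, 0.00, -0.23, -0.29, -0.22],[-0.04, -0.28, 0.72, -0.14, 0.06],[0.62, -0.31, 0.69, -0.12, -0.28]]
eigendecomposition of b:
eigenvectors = [[(0.52+0j), -0.31+0.05j, -0.31-0.05j, -0.09+0.00j, (0.13+0j)], [(-0.38+0j), 0.66+0.00j, (0.66-0j), (-0.86+0j), -0.85+0.00j], [0.07+0.00j, (0.43-0.09j), 0.43+0.09j, -0.28+0.00j, -0.38+0.00j], [(-0.11+0j), (0.15-0.41j), 0.15+0.41j, (0.4+0j), -0.11+0.00j], [-0.75+0.00j, (-0.23+0.17j), (-0.23-0.17j), (-0.11+0j), (0.32+0j)]]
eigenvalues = [(-0.94+0j), (0.08+0.21j), (0.08-0.21j), (-0.04+0j), (0.03+0j)]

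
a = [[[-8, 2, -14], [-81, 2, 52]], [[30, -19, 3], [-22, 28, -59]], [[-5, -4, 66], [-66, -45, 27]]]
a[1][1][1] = 28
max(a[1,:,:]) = 30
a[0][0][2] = -14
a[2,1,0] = -66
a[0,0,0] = -8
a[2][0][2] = 66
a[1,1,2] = -59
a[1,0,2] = 3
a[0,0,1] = 2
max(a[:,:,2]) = 66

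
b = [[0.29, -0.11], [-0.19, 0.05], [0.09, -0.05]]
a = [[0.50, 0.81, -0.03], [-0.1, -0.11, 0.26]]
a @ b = [[-0.01, -0.01], [0.02, -0.01]]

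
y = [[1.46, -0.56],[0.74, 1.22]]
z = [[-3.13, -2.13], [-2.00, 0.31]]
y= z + [[4.59, 1.57], [2.74, 0.91]]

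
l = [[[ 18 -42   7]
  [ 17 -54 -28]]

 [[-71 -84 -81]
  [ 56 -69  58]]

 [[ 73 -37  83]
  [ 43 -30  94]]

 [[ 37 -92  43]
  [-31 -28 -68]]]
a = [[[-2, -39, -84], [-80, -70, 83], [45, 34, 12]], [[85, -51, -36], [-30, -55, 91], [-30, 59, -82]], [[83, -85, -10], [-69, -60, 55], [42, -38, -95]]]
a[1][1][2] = 91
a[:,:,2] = [[-84, 83, 12], [-36, 91, -82], [-10, 55, -95]]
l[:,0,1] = [-42, -84, -37, -92]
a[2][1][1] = -60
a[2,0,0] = 83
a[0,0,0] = -2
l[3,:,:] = [[37, -92, 43], [-31, -28, -68]]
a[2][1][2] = 55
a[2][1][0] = -69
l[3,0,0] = 37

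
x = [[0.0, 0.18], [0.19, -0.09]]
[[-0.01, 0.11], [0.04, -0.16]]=x@ [[0.16, -0.54], [-0.06, 0.62]]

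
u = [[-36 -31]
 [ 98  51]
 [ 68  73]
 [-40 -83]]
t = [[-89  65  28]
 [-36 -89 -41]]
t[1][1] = -89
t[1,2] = -41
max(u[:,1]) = 73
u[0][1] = -31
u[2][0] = 68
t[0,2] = 28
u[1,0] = 98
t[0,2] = 28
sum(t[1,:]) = -166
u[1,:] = [98, 51]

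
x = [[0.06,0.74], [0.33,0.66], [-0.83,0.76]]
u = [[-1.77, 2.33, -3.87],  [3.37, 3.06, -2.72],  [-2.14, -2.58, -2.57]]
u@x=[[3.87, -2.71], [3.47, 2.45], [1.15, -5.24]]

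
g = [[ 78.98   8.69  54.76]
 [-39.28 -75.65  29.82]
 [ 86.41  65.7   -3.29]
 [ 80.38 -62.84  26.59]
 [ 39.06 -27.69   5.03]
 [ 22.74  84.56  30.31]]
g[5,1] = 84.56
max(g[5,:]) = 84.56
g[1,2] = 29.82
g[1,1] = -75.65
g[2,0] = 86.41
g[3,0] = 80.38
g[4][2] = 5.03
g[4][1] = -27.69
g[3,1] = -62.84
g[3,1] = -62.84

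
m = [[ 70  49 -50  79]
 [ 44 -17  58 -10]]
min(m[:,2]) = -50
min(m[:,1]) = -17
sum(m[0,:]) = 148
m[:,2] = [-50, 58]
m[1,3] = -10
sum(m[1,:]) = 75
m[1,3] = -10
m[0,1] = 49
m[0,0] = 70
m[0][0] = 70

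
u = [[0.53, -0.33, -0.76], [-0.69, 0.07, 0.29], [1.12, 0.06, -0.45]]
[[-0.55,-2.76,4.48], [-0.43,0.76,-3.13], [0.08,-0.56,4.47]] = u@[[1.77, 0.17, 3.28], [-4.0, 3.69, -3.25], [3.69, 2.15, -2.20]]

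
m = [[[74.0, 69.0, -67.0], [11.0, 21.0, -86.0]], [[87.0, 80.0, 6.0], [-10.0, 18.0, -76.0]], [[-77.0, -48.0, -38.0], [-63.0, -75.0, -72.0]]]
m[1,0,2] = 6.0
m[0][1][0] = 11.0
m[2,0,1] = -48.0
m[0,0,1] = 69.0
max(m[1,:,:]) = 87.0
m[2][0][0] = -77.0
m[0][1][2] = -86.0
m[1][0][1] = 80.0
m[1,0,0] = 87.0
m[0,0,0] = 74.0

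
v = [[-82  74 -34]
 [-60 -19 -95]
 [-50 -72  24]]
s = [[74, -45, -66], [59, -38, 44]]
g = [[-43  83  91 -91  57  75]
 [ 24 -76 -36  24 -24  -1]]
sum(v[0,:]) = -42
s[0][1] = -45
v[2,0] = -50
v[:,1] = [74, -19, -72]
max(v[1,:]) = -19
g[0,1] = 83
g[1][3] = 24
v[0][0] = -82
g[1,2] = -36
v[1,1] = -19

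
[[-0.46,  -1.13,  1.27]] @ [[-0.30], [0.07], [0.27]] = [[0.4]]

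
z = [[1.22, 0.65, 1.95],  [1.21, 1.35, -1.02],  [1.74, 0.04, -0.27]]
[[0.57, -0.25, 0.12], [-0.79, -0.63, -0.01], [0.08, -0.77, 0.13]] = z @ [[0.11, -0.42, 0.08], [-0.41, 0.01, -0.06], [0.36, 0.13, 0.03]]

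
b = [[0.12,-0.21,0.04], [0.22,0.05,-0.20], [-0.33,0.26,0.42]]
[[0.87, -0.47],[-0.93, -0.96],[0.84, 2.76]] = b@[[0.32, -1.1], [-3.18, 2.41], [4.21, 4.21]]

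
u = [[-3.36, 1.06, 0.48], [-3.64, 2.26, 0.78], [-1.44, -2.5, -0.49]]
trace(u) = -1.59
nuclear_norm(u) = 8.59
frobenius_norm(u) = 6.34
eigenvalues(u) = [-1.88, -0.03, 0.32]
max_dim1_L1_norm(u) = 6.68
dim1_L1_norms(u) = [4.9, 6.68, 4.43]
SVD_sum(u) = [[-3.14,1.48,0.56], [-3.86,1.82,0.69], [-0.14,0.06,0.02]] + [[-0.22, -0.42, -0.09], [0.22, 0.44, 0.09], [-1.30, -2.56, -0.51]] + [[0.0, -0.00, 0.0], [-0.00, 0.0, -0.0], [-0.0, 0.00, -0.00]]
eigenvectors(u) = [[-0.44, -0.07, -0.03], [-0.23, 0.22, 0.32], [-0.87, -0.97, -0.95]]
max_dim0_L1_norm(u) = 8.44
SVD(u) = [[-0.63, 0.16, -0.76], [-0.78, -0.17, 0.61], [-0.03, 0.97, 0.23]] @ diag([5.581340838687936, 3.0035867423852554, 0.0010598876268173103]) @ [[0.89, -0.42, -0.16],[-0.45, -0.88, -0.18],[-0.07, 0.23, -0.97]]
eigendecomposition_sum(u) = [[-3.56, 1.23, 0.54], [-1.82, 0.63, 0.27], [-6.96, 2.41, 1.05]] + [[0.04, -0.03, -0.01], [-0.13, 0.10, 0.04], [0.57, -0.45, -0.17]] + [[0.16, -0.14, -0.04], [-1.69, 1.53, 0.47], [4.95, -4.46, -1.37]]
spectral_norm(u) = 5.58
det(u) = 0.02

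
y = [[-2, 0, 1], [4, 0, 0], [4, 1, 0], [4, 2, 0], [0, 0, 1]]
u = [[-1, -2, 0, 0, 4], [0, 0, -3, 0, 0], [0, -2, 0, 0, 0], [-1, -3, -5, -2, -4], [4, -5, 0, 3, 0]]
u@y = [[-6, 0, 3], [-12, -3, 0], [-8, 0, 0], [-38, -9, -5], [-16, 6, 4]]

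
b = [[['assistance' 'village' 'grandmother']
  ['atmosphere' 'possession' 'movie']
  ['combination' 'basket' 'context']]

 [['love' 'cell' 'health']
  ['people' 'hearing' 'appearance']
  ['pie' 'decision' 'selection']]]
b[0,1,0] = 'atmosphere'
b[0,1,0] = 'atmosphere'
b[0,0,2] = 'grandmother'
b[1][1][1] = 'hearing'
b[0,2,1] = 'basket'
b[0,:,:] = [['assistance', 'village', 'grandmother'], ['atmosphere', 'possession', 'movie'], ['combination', 'basket', 'context']]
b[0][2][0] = 'combination'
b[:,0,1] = ['village', 'cell']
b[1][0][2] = 'health'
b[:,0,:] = [['assistance', 'village', 'grandmother'], ['love', 'cell', 'health']]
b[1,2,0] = 'pie'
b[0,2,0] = 'combination'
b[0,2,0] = 'combination'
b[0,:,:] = [['assistance', 'village', 'grandmother'], ['atmosphere', 'possession', 'movie'], ['combination', 'basket', 'context']]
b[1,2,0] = 'pie'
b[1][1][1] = 'hearing'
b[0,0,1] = 'village'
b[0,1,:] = ['atmosphere', 'possession', 'movie']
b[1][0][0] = 'love'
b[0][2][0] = 'combination'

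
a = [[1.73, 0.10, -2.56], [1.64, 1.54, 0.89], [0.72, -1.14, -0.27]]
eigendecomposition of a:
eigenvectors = [[0.59+0.00j, -0.59+0.00j, (-0.59-0j)],[0.79+0.00j, 0.47+0.35j, (0.47-0.35j)],[-0.17+0.00j, -0.33+0.44j, -0.33-0.44j]]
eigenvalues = [(2.58+0j), (0.21+1.83j), (0.21-1.83j)]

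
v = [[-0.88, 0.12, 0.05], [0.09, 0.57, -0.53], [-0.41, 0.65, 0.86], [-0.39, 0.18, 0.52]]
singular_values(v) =[1.44, 0.79, 0.71]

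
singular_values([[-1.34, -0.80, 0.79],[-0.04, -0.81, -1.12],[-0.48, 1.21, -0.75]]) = [1.91, 1.42, 1.24]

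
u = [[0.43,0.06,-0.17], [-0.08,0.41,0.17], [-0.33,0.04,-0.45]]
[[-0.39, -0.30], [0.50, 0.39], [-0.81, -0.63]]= u@ [[-0.18, -0.14], [0.36, 0.29], [1.96, 1.53]]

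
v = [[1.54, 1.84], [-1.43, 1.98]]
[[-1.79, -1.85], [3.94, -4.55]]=v @ [[-1.90, 0.83], [0.62, -1.70]]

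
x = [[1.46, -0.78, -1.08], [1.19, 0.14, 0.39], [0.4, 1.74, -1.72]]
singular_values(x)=[2.58, 1.99, 1.02]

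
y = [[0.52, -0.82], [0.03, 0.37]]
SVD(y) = [[-0.95, 0.31], [0.31, 0.95]] @ diag([1.0174026413043031, 0.213288221585318]) @ [[-0.48, 0.88], [0.88, 0.48]]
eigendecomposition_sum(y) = [[0.26-0.05j, -0.41+1.32j], [0.02-0.05j, 0.18+0.19j]] + [[0.26+0.05j, -0.41-1.32j], [(0.02+0.05j), 0.18-0.19j]]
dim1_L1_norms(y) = [1.34, 0.4]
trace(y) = 0.89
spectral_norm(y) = 1.02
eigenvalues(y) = [(0.45+0.14j), (0.45-0.14j)]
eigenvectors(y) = [[(0.98+0j),0.98-0.00j], [0.09-0.16j,(0.09+0.16j)]]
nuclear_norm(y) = 1.23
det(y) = 0.22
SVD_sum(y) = [[0.46, -0.85], [-0.15, 0.27]] + [[0.06,0.03], [0.18,0.1]]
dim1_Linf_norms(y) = [0.82, 0.37]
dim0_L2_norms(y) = [0.52, 0.9]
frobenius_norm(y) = 1.04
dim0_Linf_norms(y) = [0.52, 0.82]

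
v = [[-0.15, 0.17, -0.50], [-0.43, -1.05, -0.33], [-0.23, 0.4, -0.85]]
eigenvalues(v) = [0j, (-1.03+0.47j), (-1.03-0.47j)]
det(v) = 0.00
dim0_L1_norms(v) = [0.81, 1.62, 1.68]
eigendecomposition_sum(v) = [[0.00+0.00j, (-0+0j), -0.00+0.00j], [(-0-0j), -0j, 0j], [(-0-0j), -0j, 0.00+0.00j]] + [[-0.08+0.10j, 0.09+0.24j, (-0.25+0.07j)], [(-0.21-0.16j), -0.53+0.19j, -0.17-0.54j], [-0.11+0.19j, 0.20+0.41j, -0.43+0.18j]] + [[-0.08-0.10j, (0.09-0.24j), -0.25-0.07j], [(-0.21+0.16j), -0.53-0.19j, (-0.17+0.54j)], [(-0.11-0.19j), 0.20-0.41j, -0.43-0.18j]]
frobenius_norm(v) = 1.62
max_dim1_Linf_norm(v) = 1.05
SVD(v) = [[-0.01, 0.49, -0.87], [-1.0, 0.06, 0.05], [0.08, 0.87, 0.49]] @ diag([1.1831722780253235, 1.1104930461954006, 0.0029248699163114396]) @ [[0.35, 0.91, 0.23], [-0.27, 0.33, -0.9], [-0.9, 0.25, 0.36]]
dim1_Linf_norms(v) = [0.5, 1.05, 0.85]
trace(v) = -2.05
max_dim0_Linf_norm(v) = 1.05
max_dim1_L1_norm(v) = 1.81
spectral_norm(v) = 1.18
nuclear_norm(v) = 2.30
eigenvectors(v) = [[(0.9+0j),(0.01-0.34j),0.01+0.34j], [-0.25+0.00j,(0.73+0j),(0.73-0j)], [-0.36+0.00j,-0.06-0.60j,(-0.06+0.6j)]]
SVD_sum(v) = [[-0.00,-0.01,-0.0], [-0.41,-1.07,-0.27], [0.03,0.08,0.02]] + [[-0.15, 0.18, -0.5],  [-0.02, 0.02, -0.06],  [-0.26, 0.32, -0.87]] + [[0.0, -0.0, -0.00], [-0.00, 0.0, 0.00], [-0.00, 0.00, 0.00]]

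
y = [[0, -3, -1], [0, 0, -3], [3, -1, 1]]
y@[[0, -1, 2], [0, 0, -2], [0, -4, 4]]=[[0, 4, 2], [0, 12, -12], [0, -7, 12]]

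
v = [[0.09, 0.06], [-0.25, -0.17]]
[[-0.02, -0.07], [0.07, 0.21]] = v @ [[0.12,-0.36],[-0.59,-0.69]]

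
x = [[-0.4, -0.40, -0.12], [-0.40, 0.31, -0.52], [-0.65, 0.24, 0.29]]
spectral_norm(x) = 0.89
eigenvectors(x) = [[0.78+0.00j,(0.19+0.21j),(0.19-0.21j)], [(0.5+0j),(0.03-0.66j),(0.03+0.66j)], [(0.38+0j),(-0.7+0j),(-0.7-0j)]]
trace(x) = 0.20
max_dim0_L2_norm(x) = 0.86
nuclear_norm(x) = 2.01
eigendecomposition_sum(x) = [[-0.53-0.00j, -0.17-0.00j, (-0.15+0j)], [-0.34-0.00j, (-0.11-0j), (-0.1+0j)], [(-0.26-0j), (-0.08-0j), -0.08+0.00j]] + [[(0.07+0.05j), (-0.11+0.01j), 0.02-0.11j], [(-0.03-0.19j), 0.21+0.16j, -0.21+0.16j], [-0.19+0.04j, (0.16-0.23j), (0.18+0.21j)]] + [[0.07-0.05j, (-0.11-0.01j), (0.02+0.11j)],[-0.03+0.19j, (0.21-0.16j), -0.21-0.16j],[(-0.19-0.04j), 0.16+0.23j, 0.18-0.21j]]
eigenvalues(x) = [(-0.72+0j), (0.46+0.43j), (0.46-0.43j)]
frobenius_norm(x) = 1.19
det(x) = -0.28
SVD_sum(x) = [[-0.28, 0.08, -0.05], [-0.53, 0.14, -0.1], [-0.6, 0.16, -0.11]] + [[-0.02,-0.02,0.08], [0.11,0.11,-0.44], [-0.09,-0.09,0.35]] + [[-0.1, -0.46, -0.14],[0.01, 0.06, 0.02],[0.04, 0.17, 0.05]]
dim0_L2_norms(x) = [0.86, 0.56, 0.61]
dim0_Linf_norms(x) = [0.65, 0.4, 0.52]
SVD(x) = [[-0.34, 0.13, -0.93], [-0.62, -0.77, 0.11], [-0.71, 0.62, 0.34]] @ diag([0.8875502759288731, 0.6021807699059493, 0.5241496237278624]) @ [[0.95, -0.26, 0.18], [-0.24, -0.24, 0.94], [0.20, 0.94, 0.29]]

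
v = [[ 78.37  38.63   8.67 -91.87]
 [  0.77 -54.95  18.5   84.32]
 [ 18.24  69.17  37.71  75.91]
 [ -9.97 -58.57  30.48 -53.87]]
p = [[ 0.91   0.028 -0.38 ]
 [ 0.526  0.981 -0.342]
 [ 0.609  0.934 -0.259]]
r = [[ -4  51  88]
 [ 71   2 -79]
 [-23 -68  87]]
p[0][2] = -0.38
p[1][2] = -0.342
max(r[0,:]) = 88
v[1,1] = -54.95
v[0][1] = 38.63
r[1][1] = 2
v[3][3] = -53.87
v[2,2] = 37.71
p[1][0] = 0.526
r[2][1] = -68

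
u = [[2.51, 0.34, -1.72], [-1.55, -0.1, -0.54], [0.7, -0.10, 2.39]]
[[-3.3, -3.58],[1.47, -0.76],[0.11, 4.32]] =u@[[-1.28,-0.09], [2.36,-0.77], [0.52,1.8]]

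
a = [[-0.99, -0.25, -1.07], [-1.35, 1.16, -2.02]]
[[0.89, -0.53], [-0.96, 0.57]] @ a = [[-0.17, -0.84, 0.12],[0.18, 0.90, -0.12]]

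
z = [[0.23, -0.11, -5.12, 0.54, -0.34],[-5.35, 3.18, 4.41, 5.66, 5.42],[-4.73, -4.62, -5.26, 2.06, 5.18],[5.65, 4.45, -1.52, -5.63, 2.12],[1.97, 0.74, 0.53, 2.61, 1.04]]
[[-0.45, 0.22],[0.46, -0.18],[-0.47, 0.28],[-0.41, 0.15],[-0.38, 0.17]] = z @ [[-0.12, 0.05],[0.04, -0.02],[0.08, -0.04],[-0.06, 0.03],[-0.06, 0.03]]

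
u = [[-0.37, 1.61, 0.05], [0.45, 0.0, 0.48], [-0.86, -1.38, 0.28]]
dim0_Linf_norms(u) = [0.86, 1.61, 0.48]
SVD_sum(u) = [[0.25,1.49,-0.11], [0.01,0.04,-0.00], [-0.25,-1.49,0.11]] + [[-0.62,  0.1,  -0.01], [0.44,  -0.07,  0.01], [-0.61,  0.1,  -0.01]] + [[0.00, 0.01, 0.17],[0.00, 0.03, 0.48],[0.0, 0.01, 0.18]]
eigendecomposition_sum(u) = [[(-0.73-0j),0.76-0.00j,-0.23-0.00j], [0.34+0.00j,-0.35+0.00j,(0.11+0j)], [-0.11-0.00j,0.12-0.00j,(-0.04-0j)]] + [[0.18+0.10j, 0.43+0.15j, (0.14-0.21j)], [(0.05+0.15j), 0.18+0.30j, 0.19-0.05j], [-0.37+0.16j, (-0.75+0.5j), (0.16+0.48j)]] + [[(0.18-0.1j),(0.43-0.15j),0.14+0.21j], [0.05-0.15j,(0.18-0.3j),(0.19+0.05j)], [-0.37-0.16j,(-0.75-0.5j),0.16-0.48j]]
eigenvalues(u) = [(-1.12+0j), (0.51+0.87j), (0.51-0.87j)]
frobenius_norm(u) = 2.43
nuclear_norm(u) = 3.68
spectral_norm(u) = 2.15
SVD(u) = [[0.71, -0.64, 0.31], [0.02, 0.45, 0.89], [-0.71, -0.62, 0.33]] @ diag([2.1489528487339564, 0.9898192359254291, 0.5376425709616136]) @ [[0.17,0.98,-0.07], [0.99,-0.16,0.01], [0.0,0.07,1.0]]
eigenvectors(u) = [[(-0.9+0j), (-0.26-0.34j), (-0.26+0.34j)],[(0.42+0j), (0.02-0.32j), (0.02+0.32j)],[(-0.14+0j), (0.85+0j), (0.85-0j)]]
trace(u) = -0.09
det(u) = -1.14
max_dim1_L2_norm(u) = 1.65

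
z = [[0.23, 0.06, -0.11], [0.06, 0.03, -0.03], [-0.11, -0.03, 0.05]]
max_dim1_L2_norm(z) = 0.26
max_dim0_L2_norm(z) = 0.26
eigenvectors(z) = [[-0.88, -0.41, -0.26], [-0.24, -0.09, 0.97], [0.42, -0.91, 0.02]]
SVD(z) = [[-0.88, 0.26, 0.41], [-0.24, -0.97, 0.09], [0.42, -0.02, 0.91]] @ diag([0.2988571697203639, 0.013391606103383729, 0.0022487758237475382]) @ [[-0.88,-0.24,0.42],[0.26,-0.97,-0.02],[-0.41,-0.09,-0.91]]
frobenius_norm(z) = 0.30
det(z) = -0.00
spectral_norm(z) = 0.30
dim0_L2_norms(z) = [0.26, 0.07, 0.12]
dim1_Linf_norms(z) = [0.23, 0.06, 0.11]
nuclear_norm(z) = 0.31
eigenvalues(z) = [0.3, -0.0, 0.01]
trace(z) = 0.31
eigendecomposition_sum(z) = [[0.23,0.06,-0.11], [0.06,0.02,-0.03], [-0.11,-0.03,0.05]] + [[-0.0, -0.0, -0.00], [-0.00, -0.0, -0.0], [-0.0, -0.00, -0.00]] + [[0.0, -0.00, -0.00],  [-0.0, 0.01, 0.00],  [-0.0, 0.0, 0.00]]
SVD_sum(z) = [[0.23,0.06,-0.11],[0.06,0.02,-0.03],[-0.11,-0.03,0.05]] + [[0.00, -0.00, -0.00], [-0.0, 0.01, 0.0], [-0.00, 0.00, 0.0]] + [[-0.00, -0.00, -0.0], [-0.00, -0.00, -0.0], [-0.00, -0.0, -0.00]]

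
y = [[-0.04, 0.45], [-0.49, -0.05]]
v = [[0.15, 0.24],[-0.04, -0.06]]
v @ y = [[-0.12, 0.06], [0.03, -0.02]]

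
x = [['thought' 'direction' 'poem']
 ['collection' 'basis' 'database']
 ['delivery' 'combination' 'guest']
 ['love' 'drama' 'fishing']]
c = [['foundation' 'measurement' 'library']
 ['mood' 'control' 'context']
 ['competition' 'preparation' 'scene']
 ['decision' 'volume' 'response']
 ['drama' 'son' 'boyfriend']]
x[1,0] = 'collection'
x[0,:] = ['thought', 'direction', 'poem']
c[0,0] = 'foundation'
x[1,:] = ['collection', 'basis', 'database']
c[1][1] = 'control'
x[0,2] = 'poem'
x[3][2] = 'fishing'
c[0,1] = 'measurement'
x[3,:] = ['love', 'drama', 'fishing']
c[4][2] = 'boyfriend'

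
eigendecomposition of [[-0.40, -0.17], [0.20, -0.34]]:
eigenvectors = [[(0.11-0.67j),(0.11+0.67j)], [-0.74+0.00j,(-0.74-0j)]]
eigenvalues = [(-0.37+0.18j), (-0.37-0.18j)]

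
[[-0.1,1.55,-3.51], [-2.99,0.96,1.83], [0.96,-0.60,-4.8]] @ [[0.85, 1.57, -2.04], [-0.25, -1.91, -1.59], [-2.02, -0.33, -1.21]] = [[6.62, -1.96, 1.99],[-6.48, -7.13, 2.36],[10.66, 4.24, 4.80]]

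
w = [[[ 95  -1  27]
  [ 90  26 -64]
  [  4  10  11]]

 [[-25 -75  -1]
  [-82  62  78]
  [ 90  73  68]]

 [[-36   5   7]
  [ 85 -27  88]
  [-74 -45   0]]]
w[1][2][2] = 68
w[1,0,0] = -25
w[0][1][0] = 90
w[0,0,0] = 95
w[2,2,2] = 0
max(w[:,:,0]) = 95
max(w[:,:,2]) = 88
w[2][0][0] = -36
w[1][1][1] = 62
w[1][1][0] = -82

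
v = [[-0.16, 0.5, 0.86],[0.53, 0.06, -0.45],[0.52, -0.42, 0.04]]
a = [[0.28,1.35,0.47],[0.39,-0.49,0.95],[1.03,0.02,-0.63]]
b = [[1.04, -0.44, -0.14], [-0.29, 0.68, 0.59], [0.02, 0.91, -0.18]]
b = v @ a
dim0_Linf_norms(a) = [1.03, 1.35, 0.95]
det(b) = -0.63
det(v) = -0.32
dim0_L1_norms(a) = [1.7, 1.86, 2.05]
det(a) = 1.97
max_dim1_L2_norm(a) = 1.46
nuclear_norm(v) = 2.23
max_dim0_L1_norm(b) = 2.03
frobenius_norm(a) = 2.21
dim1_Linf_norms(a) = [1.35, 0.95, 1.03]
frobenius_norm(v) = 1.40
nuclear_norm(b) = 2.80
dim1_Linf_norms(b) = [1.04, 0.68, 0.91]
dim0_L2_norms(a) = [1.14, 1.44, 1.23]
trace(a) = -0.84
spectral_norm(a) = 1.46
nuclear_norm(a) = 3.79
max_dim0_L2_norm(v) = 0.97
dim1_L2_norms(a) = [1.46, 1.14, 1.21]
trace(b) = 1.54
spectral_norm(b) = 1.45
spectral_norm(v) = 1.18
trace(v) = -0.06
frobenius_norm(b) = 1.75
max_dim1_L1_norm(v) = 1.52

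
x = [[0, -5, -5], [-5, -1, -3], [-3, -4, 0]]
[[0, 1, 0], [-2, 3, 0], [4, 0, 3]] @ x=[[-5, -1, -3], [-15, 7, 1], [-9, -32, -20]]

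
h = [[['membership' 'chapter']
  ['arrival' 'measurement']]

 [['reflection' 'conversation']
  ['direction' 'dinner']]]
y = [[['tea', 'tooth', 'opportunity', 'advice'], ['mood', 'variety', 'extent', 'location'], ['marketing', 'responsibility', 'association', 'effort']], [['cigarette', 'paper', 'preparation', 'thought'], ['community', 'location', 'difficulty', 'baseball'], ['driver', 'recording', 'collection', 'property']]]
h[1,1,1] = 'dinner'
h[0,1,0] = 'arrival'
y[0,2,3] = 'effort'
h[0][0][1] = 'chapter'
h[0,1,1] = 'measurement'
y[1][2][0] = 'driver'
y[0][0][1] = 'tooth'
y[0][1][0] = 'mood'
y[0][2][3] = 'effort'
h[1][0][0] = 'reflection'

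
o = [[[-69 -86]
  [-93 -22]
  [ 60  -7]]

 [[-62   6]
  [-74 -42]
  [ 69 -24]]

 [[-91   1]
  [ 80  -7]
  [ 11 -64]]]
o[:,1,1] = [-22, -42, -7]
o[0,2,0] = 60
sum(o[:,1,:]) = -158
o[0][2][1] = -7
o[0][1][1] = -22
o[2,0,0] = -91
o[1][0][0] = -62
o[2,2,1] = -64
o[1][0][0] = -62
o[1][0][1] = 6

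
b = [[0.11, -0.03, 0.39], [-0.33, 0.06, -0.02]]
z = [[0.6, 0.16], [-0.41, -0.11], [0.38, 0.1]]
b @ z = [[0.23, 0.06],[-0.23, -0.06]]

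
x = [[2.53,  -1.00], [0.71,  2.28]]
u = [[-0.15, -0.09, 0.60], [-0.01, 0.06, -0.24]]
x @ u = [[-0.37,  -0.29,  1.76], [-0.13,  0.07,  -0.12]]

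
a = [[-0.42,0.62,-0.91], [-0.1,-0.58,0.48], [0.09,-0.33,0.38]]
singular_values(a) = [1.45, 0.36, 0.0]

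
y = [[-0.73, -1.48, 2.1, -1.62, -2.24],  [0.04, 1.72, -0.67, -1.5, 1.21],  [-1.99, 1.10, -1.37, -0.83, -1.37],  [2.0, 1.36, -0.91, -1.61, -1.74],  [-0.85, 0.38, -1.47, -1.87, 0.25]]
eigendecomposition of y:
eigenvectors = [[-0.24+0.00j,(0.68+0j),(0.68-0j),-0.29-0.10j,(-0.29+0.1j)], [-0.09+0.00j,(0.03-0.16j),0.03+0.16j,(0.8+0j),0.80-0.00j], [-0.67+0.00j,-0.03+0.47j,-0.03-0.47j,(0.39-0.08j),0.39+0.08j], [-0.47+0.00j,(-0.14-0.5j),(-0.14+0.5j),-0.07-0.14j,(-0.07+0.14j)], [-0.53+0.00j,0.09+0.06j,(0.09-0.06j),(0.18+0.23j),(0.18-0.23j)]]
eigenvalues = [(-3.58+0j), (-0.86+2.78j), (-0.86-2.78j), (1.78+0.68j), (1.78-0.68j)]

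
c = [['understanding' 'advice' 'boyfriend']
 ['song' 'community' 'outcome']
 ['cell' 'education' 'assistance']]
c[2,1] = 'education'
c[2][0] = 'cell'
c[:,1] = ['advice', 'community', 'education']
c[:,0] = ['understanding', 'song', 'cell']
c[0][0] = 'understanding'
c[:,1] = ['advice', 'community', 'education']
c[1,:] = ['song', 'community', 'outcome']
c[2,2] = 'assistance'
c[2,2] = 'assistance'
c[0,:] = ['understanding', 'advice', 'boyfriend']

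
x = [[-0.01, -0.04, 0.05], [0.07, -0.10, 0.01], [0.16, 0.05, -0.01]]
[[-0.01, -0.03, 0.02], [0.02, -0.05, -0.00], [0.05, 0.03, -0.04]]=x @ [[0.31, 0.02, -0.22], [0.02, 0.53, -0.11], [-0.22, -0.11, 0.17]]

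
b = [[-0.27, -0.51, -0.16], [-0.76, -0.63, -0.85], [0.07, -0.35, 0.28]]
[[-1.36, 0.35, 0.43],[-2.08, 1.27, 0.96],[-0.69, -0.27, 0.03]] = b @ [[0.33, -2.74, -0.16], [2.37, 0.61, -0.58], [0.40, 0.5, -0.56]]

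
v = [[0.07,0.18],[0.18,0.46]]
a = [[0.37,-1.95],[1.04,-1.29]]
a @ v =[[-0.33, -0.83],[-0.16, -0.41]]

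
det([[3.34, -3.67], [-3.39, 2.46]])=-4.225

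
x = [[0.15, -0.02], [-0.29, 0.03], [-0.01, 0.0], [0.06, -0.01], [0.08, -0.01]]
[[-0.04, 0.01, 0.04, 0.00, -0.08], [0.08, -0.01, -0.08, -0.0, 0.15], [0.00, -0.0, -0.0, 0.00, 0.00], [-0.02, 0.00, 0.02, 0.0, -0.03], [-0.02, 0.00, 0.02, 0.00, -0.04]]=x @ [[-0.26, 0.05, 0.27, -0.01, -0.49], [0.02, -0.01, -0.21, -0.13, 0.19]]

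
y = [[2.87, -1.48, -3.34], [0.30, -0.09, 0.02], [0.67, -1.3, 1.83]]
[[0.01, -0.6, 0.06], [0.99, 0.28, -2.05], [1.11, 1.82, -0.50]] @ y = [[-0.11, -0.04, 0.06], [1.55, 1.17, -7.05], [3.40, -1.16, -4.59]]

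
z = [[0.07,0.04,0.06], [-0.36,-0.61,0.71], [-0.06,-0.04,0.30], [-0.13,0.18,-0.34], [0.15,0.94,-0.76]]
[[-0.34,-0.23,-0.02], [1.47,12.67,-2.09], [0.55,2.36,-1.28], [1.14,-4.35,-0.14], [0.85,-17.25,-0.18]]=z @ [[-7.07, -0.7, 5.28],[2.66, -13.45, -4.07],[0.77, 5.93, -3.76]]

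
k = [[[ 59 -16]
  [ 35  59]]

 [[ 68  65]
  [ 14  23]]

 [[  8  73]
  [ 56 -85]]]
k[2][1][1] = -85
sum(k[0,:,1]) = 43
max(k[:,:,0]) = 68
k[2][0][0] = 8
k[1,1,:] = [14, 23]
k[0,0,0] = 59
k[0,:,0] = [59, 35]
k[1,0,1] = 65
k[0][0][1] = -16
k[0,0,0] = 59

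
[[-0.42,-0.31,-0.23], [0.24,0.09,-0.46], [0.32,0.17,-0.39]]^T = [[-0.42,0.24,0.32], [-0.31,0.09,0.17], [-0.23,-0.46,-0.39]]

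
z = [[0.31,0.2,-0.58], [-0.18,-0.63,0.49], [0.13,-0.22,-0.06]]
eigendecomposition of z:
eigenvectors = [[(0.77+0j), (0.77-0j), (0.19+0j)], [(0.02-0.29j), (0.02+0.29j), 0.84+0.00j], [0.43-0.37j, 0.43+0.37j, 0.51+0.00j]]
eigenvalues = [(-0+0.2j), (-0-0.2j), (-0.37+0j)]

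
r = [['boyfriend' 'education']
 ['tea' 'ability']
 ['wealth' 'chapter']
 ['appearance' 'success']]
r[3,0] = 'appearance'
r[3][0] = 'appearance'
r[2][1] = 'chapter'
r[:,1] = ['education', 'ability', 'chapter', 'success']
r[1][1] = 'ability'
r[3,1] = 'success'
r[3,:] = ['appearance', 'success']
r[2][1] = 'chapter'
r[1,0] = 'tea'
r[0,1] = 'education'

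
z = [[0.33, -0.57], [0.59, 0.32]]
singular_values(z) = [0.68, 0.65]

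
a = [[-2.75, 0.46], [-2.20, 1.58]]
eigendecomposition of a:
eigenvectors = [[-0.88, -0.11], [-0.47, -0.99]]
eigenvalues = [-2.5, 1.33]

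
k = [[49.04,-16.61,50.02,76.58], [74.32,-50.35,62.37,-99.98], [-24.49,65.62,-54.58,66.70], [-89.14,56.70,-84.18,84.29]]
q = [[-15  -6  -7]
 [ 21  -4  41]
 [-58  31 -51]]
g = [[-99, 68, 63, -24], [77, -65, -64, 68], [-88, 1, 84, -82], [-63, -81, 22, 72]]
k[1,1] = -50.35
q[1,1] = -4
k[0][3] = 76.58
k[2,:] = [-24.49, 65.62, -54.58, 66.7]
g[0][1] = 68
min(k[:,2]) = -84.18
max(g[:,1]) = 68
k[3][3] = 84.29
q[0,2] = -7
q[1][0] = 21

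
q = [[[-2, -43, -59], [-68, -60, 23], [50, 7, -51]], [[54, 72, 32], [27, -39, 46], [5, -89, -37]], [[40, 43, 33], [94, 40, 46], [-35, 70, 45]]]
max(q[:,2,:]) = 70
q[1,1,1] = -39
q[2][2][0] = -35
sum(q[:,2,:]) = -35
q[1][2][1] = -89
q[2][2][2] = 45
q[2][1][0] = 94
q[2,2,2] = 45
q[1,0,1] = 72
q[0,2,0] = 50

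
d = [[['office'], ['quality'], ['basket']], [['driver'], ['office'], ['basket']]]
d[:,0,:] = [['office'], ['driver']]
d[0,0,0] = 'office'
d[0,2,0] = 'basket'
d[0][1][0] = 'quality'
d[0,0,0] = 'office'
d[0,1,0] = 'quality'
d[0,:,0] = ['office', 'quality', 'basket']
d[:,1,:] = [['quality'], ['office']]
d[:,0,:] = [['office'], ['driver']]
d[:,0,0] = ['office', 'driver']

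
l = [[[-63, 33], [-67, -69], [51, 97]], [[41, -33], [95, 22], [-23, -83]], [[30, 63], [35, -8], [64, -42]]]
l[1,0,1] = -33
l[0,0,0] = -63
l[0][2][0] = 51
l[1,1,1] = 22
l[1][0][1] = -33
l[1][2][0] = -23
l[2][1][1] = -8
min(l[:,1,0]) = -67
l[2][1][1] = -8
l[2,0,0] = 30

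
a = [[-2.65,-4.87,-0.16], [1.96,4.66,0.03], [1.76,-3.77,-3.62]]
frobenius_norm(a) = 9.31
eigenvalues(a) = [-3.41, -1.19, 2.99]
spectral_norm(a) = 8.20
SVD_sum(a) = [[-1.31, -4.97, -1.2], [1.21, 4.6, 1.11], [-0.97, -3.71, -0.89]] + [[-1.20, 0.03, 1.19], [0.92, -0.02, -0.91], [2.74, -0.07, -2.72]] + [[-0.15, 0.07, -0.15], [-0.16, 0.08, -0.17], [-0.01, 0.0, -0.01]]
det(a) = 12.09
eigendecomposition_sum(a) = [[0.38, 0.1, -0.27],[-0.11, -0.03, 0.08],[5.18, 1.37, -3.76]] + [[-1.80, -1.44, 0.1], [0.62, 0.49, -0.03], [-2.26, -1.80, 0.13]] + [[-1.22,  -3.53,  0.01], [1.45,  4.20,  -0.02], [-1.16,  -3.34,  0.01]]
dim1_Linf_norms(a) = [4.87, 4.66, 3.77]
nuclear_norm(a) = 12.94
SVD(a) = [[-0.64, -0.38, 0.66],[0.60, 0.29, 0.75],[-0.48, 0.88, 0.04]] @ diag([8.197538290470643, 4.407544205740807, 0.33454454218874285]) @ [[0.25, 0.94, 0.23], [0.71, -0.02, -0.70], [-0.66, 0.34, -0.67]]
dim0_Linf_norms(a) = [2.65, 4.87, 3.62]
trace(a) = -1.61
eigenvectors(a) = [[-0.07, -0.61, 0.55], [0.02, 0.21, -0.65], [-1.00, -0.76, 0.52]]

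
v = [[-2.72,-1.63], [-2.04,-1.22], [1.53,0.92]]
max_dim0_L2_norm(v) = 3.73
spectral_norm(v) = 4.35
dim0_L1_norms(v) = [6.29, 3.77]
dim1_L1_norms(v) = [4.35, 3.26, 2.45]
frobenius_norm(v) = 4.35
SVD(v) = [[-0.73, 0.02], [-0.55, -0.61], [0.41, -0.79]] @ diag([4.346560504733233, 0.0034320100783878636]) @ [[0.86, 0.51], [0.51, -0.86]]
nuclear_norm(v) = 4.35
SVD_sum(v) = [[-2.72, -1.63], [-2.04, -1.22], [1.53, 0.92]] + [[0.0, -0.00], [-0.00, 0.00], [-0.00, 0.00]]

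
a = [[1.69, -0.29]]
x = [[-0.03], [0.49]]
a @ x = [[-0.19]]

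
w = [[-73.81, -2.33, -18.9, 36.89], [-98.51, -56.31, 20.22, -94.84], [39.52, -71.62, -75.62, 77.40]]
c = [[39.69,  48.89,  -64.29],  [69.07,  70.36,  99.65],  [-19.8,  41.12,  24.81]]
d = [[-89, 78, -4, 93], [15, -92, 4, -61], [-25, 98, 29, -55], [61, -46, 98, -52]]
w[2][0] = 39.52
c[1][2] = 99.65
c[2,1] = 41.12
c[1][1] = 70.36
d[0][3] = 93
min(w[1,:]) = -98.51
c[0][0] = 39.69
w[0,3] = 36.89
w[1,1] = -56.31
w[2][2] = -75.62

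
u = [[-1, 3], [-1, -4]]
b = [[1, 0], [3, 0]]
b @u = [[-1, 3], [-3, 9]]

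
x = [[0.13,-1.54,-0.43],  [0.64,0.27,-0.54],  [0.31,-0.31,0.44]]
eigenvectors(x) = [[0.83+0.00j, 0.83-0.00j, 0.41+0.00j], [(0.03-0.49j), 0.03+0.49j, (-0.39+0j)], [0.05-0.26j, 0.05+0.26j, (0.82+0j)]]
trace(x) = 0.84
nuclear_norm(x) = 3.07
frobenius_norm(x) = 1.93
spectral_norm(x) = 1.62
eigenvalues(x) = [(0.05+1.04j), (0.05-1.04j), (0.74+0j)]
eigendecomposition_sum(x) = [[(0.07+0.53j), (-0.69+0.14j), -0.36-0.19j],[(0.31-0.02j), 0.06+0.41j, (-0.13+0.21j)],[0.17+0.01j, 0.00+0.22j, (-0.08+0.1j)]] + [[0.07-0.53j,-0.69-0.14j,(-0.36+0.19j)], [0.31+0.02j,(0.06-0.41j),(-0.13-0.21j)], [0.17-0.01j,0.00-0.22j,-0.08-0.10j]] + [[(-0.01-0j), -0.16-0.00j, (0.3+0j)], [(0.01+0j), 0.15+0.00j, (-0.29-0j)], [(-0.02-0j), -0.32-0.00j, (0.6+0j)]]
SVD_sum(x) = [[0.13, -1.56, -0.32], [-0.01, 0.10, 0.02], [0.02, -0.23, -0.05]] + [[0.05, 0.02, -0.06],[0.55, 0.18, -0.64],[-0.12, -0.04, 0.14]] + [[-0.06, 0.0, -0.05],  [0.1, -0.01, 0.08],  [0.41, -0.04, 0.34]]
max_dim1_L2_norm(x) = 1.6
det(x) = 0.81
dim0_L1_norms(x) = [1.08, 2.12, 1.41]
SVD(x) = [[0.99, -0.09, 0.13], [-0.06, -0.97, -0.23], [0.15, 0.22, -0.96]] @ diag([1.6214465331759071, 0.8898299537989784, 0.5589398835062152]) @ [[0.08,  -0.98,  -0.2], [-0.64,  -0.21,  0.74], [-0.77,  0.07,  -0.64]]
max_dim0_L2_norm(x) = 1.59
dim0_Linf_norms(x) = [0.64, 1.54, 0.54]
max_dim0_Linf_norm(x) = 1.54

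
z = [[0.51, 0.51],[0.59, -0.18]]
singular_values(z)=[0.82, 0.48]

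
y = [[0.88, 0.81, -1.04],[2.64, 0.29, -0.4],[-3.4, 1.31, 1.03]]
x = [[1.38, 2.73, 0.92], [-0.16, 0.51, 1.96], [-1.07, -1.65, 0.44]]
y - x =[[-0.50, -1.92, -1.96],[2.8, -0.22, -2.36],[-2.33, 2.96, 0.59]]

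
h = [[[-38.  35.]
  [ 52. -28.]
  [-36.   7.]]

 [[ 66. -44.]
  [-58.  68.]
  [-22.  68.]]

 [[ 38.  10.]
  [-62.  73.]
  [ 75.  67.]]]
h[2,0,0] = 38.0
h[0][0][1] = 35.0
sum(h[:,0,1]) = 1.0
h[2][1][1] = 73.0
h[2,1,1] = 73.0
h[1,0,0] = 66.0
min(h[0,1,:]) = -28.0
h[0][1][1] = -28.0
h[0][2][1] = 7.0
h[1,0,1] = -44.0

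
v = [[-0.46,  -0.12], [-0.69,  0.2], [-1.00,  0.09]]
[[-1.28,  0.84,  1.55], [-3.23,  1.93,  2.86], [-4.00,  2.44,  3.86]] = v@ [[3.69, -2.28, -3.73], [-3.44, 1.78, 1.41]]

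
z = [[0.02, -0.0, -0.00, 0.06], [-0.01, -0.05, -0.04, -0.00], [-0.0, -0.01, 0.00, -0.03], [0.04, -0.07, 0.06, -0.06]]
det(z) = -0.000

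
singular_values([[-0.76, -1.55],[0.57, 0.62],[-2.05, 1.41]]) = [2.51, 1.89]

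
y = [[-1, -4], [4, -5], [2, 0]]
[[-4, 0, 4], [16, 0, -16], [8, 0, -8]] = y @ [[4, 0, -4], [0, 0, 0]]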